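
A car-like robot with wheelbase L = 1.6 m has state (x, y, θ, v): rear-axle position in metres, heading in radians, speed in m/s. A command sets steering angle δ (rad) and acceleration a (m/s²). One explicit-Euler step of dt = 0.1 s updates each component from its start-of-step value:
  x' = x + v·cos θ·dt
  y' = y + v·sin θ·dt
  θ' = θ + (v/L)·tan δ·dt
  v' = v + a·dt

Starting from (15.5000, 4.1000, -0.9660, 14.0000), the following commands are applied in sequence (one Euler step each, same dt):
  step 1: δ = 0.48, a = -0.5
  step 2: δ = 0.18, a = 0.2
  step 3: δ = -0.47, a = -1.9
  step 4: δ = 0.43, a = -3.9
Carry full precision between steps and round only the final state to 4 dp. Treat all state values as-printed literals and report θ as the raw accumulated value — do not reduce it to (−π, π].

(19.7893, 0.8013, -0.4003, 13.3900)

after step 1 (δ=0.48, a=-0.5): (16.296032, 2.948335, -0.510466, 13.950000)
after step 2 (δ=0.18, a=0.2): (17.513194, 2.266761, -0.351811, 13.970000)
after step 3 (δ=-0.47, a=-1.9): (18.824628, 1.785357, -0.795329, 13.780000)
after step 4 (δ=0.43, a=-3.9): (19.789297, 0.801336, -0.400341, 13.390000)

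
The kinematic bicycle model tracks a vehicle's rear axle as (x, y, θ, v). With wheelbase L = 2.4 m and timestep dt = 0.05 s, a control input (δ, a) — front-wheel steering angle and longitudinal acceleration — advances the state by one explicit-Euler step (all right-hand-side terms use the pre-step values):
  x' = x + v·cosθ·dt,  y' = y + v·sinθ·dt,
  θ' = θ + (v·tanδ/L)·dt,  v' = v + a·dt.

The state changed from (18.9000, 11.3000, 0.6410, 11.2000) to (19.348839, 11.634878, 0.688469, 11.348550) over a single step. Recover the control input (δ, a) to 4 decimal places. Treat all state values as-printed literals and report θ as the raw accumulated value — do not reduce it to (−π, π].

a = (v'−v)/dt = (0.148550)/0.05 = 2.9710
Δθ = θ'−θ = 0.047469;  (v·dt/L) = 11.2000·0.05/2.4 = 0.233333
tan δ = Δθ·L/(v·dt) = 0.203439  →  δ = 0.2007

δ = 0.2007, a = 2.9710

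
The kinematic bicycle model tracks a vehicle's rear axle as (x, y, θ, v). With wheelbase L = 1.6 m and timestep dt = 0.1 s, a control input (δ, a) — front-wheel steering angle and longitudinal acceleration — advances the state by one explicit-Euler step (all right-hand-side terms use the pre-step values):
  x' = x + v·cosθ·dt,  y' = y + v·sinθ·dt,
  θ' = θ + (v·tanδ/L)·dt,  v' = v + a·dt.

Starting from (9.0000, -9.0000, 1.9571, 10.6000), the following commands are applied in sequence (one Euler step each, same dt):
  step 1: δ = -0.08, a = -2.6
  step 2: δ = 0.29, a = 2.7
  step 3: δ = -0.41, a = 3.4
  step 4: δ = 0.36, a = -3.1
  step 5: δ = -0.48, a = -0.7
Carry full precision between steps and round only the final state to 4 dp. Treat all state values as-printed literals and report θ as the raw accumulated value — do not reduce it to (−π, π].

(6.9659, -4.1232, 1.7200, 10.5700)

after step 1 (δ=-0.08, a=-2.6): (8.600627, -8.018113, 1.903987, 10.340000)
after step 2 (δ=0.29, a=2.7): (8.262447, -7.040980, 2.096836, 10.610000)
after step 3 (δ=-0.41, a=3.4): (7.729706, -6.123424, 1.808621, 10.950000)
after step 4 (δ=0.36, a=-3.1): (7.471736, -5.059246, 2.066222, 10.640000)
after step 5 (δ=-0.48, a=-0.7): (6.965904, -4.123174, 1.720016, 10.570000)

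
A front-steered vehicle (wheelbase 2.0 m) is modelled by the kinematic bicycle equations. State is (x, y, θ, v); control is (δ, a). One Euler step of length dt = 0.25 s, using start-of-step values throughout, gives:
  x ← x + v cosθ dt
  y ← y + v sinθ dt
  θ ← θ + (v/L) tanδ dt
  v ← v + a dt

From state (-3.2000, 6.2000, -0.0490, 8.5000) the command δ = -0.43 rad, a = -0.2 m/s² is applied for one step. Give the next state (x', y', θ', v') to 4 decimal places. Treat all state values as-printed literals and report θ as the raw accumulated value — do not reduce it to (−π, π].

x' = -3.2000 + 8.5000·cos(-0.0490)·0.25 = -1.0776
y' = 6.2000 + 8.5000·sin(-0.0490)·0.25 = 6.0959
θ' = -0.0490 + (8.5000/2.0)·tan(-0.43)·0.25 = -0.5363
v' = 8.5000 − 0.2000·0.25 = 8.4500

(-1.0776, 6.0959, -0.5363, 8.4500)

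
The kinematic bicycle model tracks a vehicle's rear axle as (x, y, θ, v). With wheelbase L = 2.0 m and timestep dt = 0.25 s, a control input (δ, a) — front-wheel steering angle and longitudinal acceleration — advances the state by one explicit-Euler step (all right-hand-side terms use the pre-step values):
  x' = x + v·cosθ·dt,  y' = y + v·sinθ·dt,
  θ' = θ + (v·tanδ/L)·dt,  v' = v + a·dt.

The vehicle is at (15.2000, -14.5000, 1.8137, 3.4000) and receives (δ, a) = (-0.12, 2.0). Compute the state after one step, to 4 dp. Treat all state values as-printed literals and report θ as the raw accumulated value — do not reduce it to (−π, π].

x' = 15.2000 + 3.4000·cos(1.8137)·0.25 = 14.9956
y' = -14.5000 + 3.4000·sin(1.8137)·0.25 = -13.6750
θ' = 1.8137 + (3.4000/2.0)·tan(-0.12)·0.25 = 1.7625
v' = 3.4000 + 2.0000·0.25 = 3.9000

(14.9956, -13.6750, 1.7625, 3.9000)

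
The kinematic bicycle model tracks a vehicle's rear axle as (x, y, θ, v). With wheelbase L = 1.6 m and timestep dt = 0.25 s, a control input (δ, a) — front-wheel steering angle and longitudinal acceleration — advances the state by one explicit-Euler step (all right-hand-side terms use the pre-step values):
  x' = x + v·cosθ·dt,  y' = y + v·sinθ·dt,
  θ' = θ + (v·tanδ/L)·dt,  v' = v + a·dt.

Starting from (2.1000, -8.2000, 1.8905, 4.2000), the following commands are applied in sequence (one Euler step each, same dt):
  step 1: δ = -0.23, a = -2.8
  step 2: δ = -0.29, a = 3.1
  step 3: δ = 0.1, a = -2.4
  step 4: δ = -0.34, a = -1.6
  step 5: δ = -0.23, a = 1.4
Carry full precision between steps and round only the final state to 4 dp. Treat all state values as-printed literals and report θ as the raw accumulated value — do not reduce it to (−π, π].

after step 1 (δ=-0.23, a=-2.8): (1.770000, -7.203205, 1.736843, 3.500000)
after step 2 (δ=-0.29, a=3.1): (1.625376, -6.340240, 1.573649, 4.275000)
after step 3 (δ=0.1, a=-2.4): (1.622327, -5.271494, 1.640669, 3.675000)
after step 4 (δ=-0.34, a=-1.6): (1.558184, -4.354986, 1.437547, 3.275000)
after step 5 (δ=-0.23, a=1.4): (1.666959, -3.543494, 1.317731, 3.625000)

(1.6670, -3.5435, 1.3177, 3.6250)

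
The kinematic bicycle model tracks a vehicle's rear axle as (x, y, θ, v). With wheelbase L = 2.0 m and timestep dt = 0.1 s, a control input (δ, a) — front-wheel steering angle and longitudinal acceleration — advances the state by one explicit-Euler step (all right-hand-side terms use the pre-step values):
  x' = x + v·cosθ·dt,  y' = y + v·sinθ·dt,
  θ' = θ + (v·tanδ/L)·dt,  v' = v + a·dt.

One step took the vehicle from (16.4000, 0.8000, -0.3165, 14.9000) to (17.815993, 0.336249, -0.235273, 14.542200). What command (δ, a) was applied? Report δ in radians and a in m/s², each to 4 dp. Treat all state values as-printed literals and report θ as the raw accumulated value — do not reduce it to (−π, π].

δ = 0.1086, a = -3.5780

a = (v'−v)/dt = (-0.357800)/0.1 = -3.5780
Δθ = θ'−θ = 0.081227;  (v·dt/L) = 14.9000·0.1/2.0 = 0.745000
tan δ = Δθ·L/(v·dt) = 0.109030  →  δ = 0.1086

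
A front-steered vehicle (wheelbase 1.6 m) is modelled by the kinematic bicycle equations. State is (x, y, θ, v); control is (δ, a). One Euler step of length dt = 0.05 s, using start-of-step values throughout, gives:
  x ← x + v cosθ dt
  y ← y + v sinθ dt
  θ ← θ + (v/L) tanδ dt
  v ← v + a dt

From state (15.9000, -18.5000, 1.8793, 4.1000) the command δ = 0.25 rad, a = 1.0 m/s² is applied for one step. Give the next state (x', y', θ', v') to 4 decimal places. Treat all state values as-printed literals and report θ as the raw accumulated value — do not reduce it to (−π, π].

(15.8378, -18.3047, 1.9120, 4.1500)

x' = 15.9000 + 4.1000·cos(1.8793)·0.05 = 15.8378
y' = -18.5000 + 4.1000·sin(1.8793)·0.05 = -18.3047
θ' = 1.8793 + (4.1000/1.6)·tan(0.25)·0.05 = 1.9120
v' = 4.1000 + 1.0000·0.05 = 4.1500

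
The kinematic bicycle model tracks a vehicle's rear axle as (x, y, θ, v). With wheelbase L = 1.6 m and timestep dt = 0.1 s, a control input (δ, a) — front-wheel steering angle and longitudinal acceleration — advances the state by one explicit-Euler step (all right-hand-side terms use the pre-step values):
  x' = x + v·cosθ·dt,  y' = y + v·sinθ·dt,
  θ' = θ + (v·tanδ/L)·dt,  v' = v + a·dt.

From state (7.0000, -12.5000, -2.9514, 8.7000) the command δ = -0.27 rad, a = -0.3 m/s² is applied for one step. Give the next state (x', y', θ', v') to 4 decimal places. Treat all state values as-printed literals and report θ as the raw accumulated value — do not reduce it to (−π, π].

x' = 7.0000 + 8.7000·cos(-2.9514)·0.1 = 6.1457
y' = -12.5000 + 8.7000·sin(-2.9514)·0.1 = -12.6645
θ' = -2.9514 + (8.7000/1.6)·tan(-0.27)·0.1 = -3.1019
v' = 8.7000 − 0.3000·0.1 = 8.6700

(6.1457, -12.6645, -3.1019, 8.6700)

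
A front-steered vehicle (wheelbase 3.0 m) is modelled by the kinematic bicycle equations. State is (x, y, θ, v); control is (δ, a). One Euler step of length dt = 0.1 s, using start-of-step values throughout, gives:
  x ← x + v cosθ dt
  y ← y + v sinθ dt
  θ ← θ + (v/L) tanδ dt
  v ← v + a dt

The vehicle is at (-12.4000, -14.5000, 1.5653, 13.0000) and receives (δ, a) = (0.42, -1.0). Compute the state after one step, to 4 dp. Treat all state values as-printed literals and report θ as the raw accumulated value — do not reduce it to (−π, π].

x' = -12.4000 + 13.0000·cos(1.5653)·0.1 = -12.3929
y' = -14.5000 + 13.0000·sin(1.5653)·0.1 = -13.2000
θ' = 1.5653 + (13.0000/3.0)·tan(0.42)·0.1 = 1.7588
v' = 13.0000 − 1.0000·0.1 = 12.9000

(-12.3929, -13.2000, 1.7588, 12.9000)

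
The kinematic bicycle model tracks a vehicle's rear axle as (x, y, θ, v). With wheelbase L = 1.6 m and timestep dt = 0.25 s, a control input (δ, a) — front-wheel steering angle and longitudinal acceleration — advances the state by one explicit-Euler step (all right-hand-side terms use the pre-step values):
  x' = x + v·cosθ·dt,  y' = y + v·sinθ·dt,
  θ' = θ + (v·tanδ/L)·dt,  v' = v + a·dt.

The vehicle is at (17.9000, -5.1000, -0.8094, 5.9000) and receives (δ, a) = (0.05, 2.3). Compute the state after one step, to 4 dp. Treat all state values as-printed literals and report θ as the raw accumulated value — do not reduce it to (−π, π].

x' = 17.9000 + 5.9000·cos(-0.8094)·0.25 = 18.9177
y' = -5.1000 + 5.9000·sin(-0.8094)·0.25 = -6.1677
θ' = -0.8094 + (5.9000/1.6)·tan(0.05)·0.25 = -0.7633
v' = 5.9000 + 2.3000·0.25 = 6.4750

(18.9177, -6.1677, -0.7633, 6.4750)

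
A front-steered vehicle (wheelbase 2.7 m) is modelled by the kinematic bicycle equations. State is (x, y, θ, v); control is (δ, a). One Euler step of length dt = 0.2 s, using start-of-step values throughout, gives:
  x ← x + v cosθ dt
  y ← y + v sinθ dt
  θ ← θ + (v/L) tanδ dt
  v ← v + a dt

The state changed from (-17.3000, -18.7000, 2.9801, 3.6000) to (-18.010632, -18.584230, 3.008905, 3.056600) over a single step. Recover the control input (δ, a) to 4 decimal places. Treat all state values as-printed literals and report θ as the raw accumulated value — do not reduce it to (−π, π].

δ = 0.1076, a = -2.7170

a = (v'−v)/dt = (-0.543400)/0.2 = -2.7170
Δθ = θ'−θ = 0.028805;  (v·dt/L) = 3.6000·0.2/2.7 = 0.266667
tan δ = Δθ·L/(v·dt) = 0.108019  →  δ = 0.1076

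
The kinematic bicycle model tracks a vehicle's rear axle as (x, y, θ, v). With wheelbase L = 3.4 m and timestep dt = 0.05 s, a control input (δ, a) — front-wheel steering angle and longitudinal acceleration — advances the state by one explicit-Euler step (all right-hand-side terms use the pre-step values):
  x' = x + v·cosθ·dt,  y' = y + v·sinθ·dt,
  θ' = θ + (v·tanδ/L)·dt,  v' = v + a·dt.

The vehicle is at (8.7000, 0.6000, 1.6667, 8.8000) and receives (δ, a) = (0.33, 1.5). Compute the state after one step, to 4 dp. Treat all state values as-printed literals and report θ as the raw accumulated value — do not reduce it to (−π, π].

(8.6579, 1.0380, 1.7110, 8.8750)

x' = 8.7000 + 8.8000·cos(1.6667)·0.05 = 8.6579
y' = 0.6000 + 8.8000·sin(1.6667)·0.05 = 1.0380
θ' = 1.6667 + (8.8000/3.4)·tan(0.33)·0.05 = 1.7110
v' = 8.8000 + 1.5000·0.05 = 8.8750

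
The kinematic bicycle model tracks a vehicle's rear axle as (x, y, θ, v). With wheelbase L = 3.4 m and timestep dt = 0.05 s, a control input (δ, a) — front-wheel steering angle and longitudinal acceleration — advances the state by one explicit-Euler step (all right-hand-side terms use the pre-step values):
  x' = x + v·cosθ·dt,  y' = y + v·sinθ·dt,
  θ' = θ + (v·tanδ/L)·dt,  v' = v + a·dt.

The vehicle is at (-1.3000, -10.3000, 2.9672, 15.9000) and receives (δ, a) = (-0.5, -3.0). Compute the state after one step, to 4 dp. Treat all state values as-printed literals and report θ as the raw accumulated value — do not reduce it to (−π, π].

(-2.0829, -10.1621, 2.8395, 15.7500)

x' = -1.3000 + 15.9000·cos(2.9672)·0.05 = -2.0829
y' = -10.3000 + 15.9000·sin(2.9672)·0.05 = -10.1621
θ' = 2.9672 + (15.9000/3.4)·tan(-0.5)·0.05 = 2.8395
v' = 15.9000 − 3.0000·0.05 = 15.7500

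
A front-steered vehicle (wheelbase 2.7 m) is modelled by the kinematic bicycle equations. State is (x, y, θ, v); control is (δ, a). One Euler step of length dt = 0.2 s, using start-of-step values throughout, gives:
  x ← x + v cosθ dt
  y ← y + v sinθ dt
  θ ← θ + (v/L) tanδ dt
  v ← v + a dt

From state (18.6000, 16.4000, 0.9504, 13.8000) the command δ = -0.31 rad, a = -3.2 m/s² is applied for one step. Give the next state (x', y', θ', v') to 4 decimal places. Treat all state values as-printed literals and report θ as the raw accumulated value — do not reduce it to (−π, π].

(20.2045, 18.6457, 0.6230, 13.1600)

x' = 18.6000 + 13.8000·cos(0.9504)·0.2 = 20.2045
y' = 16.4000 + 13.8000·sin(0.9504)·0.2 = 18.6457
θ' = 0.9504 + (13.8000/2.7)·tan(-0.31)·0.2 = 0.6230
v' = 13.8000 − 3.2000·0.2 = 13.1600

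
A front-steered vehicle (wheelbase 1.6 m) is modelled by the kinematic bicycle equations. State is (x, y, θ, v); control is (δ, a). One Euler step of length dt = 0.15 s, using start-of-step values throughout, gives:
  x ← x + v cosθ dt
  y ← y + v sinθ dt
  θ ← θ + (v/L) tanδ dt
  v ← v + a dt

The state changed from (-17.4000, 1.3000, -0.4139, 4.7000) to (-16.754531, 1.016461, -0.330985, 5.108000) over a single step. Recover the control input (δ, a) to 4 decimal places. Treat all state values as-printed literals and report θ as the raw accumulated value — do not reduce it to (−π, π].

δ = 0.1860, a = 2.7200

a = (v'−v)/dt = (0.408000)/0.15 = 2.7200
Δθ = θ'−θ = 0.082915;  (v·dt/L) = 4.7000·0.15/1.6 = 0.440625
tan δ = Δθ·L/(v·dt) = 0.188176  →  δ = 0.1860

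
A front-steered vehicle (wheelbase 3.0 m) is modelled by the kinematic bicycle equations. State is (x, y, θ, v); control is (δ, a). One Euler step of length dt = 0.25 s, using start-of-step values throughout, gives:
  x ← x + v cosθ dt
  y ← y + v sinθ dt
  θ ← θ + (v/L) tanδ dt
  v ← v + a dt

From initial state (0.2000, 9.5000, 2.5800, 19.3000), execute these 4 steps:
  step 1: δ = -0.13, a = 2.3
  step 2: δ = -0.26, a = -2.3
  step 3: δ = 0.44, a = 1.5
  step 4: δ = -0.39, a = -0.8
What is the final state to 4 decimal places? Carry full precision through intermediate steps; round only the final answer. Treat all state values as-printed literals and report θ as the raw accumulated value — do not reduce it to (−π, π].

(-13.5545, 22.2164, 2.0123, 19.4750)

after step 1 (δ=-0.13, a=2.3): (-3.883919, 12.069481, 2.369731, 19.875000)
after step 2 (δ=-0.26, a=-2.3): (-7.444591, 15.535038, 1.929133, 19.300000)
after step 3 (δ=0.44, a=1.5): (-9.136799, 20.053562, 2.686305, 19.675000)
after step 4 (δ=-0.39, a=-0.8): (-13.554498, 22.216440, 2.012346, 19.475000)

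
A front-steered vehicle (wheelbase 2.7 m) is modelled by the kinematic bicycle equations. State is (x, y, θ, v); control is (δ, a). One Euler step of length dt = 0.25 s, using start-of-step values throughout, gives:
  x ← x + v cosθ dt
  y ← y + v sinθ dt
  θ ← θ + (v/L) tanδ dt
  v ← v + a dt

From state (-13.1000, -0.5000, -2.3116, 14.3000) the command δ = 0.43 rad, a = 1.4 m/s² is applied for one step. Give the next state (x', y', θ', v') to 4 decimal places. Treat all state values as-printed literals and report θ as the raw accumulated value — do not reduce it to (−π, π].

(-15.5127, -3.1381, -1.7044, 14.6500)

x' = -13.1000 + 14.3000·cos(-2.3116)·0.25 = -15.5127
y' = -0.5000 + 14.3000·sin(-2.3116)·0.25 = -3.1381
θ' = -2.3116 + (14.3000/2.7)·tan(0.43)·0.25 = -1.7044
v' = 14.3000 + 1.4000·0.25 = 14.6500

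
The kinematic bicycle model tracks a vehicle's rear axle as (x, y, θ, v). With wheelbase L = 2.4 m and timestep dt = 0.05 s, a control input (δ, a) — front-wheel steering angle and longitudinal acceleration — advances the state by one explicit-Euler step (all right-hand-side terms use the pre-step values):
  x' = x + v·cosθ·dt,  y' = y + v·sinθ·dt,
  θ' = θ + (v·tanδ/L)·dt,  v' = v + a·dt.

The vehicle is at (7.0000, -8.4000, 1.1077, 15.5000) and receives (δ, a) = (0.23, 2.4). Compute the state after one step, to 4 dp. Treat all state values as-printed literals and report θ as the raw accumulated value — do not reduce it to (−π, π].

x' = 7.0000 + 15.5000·cos(1.1077)·0.05 = 7.3462
y' = -8.4000 + 15.5000·sin(1.1077)·0.05 = -7.7066
θ' = 1.1077 + (15.5000/2.4)·tan(0.23)·0.05 = 1.1833
v' = 15.5000 + 2.4000·0.05 = 15.6200

(7.3462, -7.7066, 1.1833, 15.6200)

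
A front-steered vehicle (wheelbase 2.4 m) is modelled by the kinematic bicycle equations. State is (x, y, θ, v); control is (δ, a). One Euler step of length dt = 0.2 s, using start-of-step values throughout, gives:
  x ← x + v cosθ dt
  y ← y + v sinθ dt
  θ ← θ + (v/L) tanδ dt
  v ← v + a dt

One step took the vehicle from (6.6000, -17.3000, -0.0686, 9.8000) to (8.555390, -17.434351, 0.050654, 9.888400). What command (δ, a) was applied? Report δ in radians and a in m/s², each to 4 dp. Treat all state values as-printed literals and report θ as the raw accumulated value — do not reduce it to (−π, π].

a = (v'−v)/dt = (0.088400)/0.2 = 0.4420
Δθ = θ'−θ = 0.119254;  (v·dt/L) = 9.8000·0.2/2.4 = 0.816667
tan δ = Δθ·L/(v·dt) = 0.146025  →  δ = 0.1450

δ = 0.1450, a = 0.4420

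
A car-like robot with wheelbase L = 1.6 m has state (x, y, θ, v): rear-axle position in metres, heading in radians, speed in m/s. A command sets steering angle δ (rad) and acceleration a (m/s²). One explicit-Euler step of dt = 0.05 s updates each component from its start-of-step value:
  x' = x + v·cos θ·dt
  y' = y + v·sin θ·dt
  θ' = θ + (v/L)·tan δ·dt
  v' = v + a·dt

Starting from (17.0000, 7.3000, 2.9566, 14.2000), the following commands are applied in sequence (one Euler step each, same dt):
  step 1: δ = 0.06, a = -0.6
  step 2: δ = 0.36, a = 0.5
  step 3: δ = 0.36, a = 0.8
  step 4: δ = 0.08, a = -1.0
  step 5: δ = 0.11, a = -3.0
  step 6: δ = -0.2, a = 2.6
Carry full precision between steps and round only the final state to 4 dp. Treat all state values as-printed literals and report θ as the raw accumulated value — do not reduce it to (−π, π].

(12.8202, 7.0834, 3.3126, 14.1650)

after step 1 (δ=0.06, a=-0.6): (16.302114, 7.430597, 2.983257, 14.170000)
after step 2 (δ=0.36, a=0.5): (15.602477, 7.542310, 3.149933, 14.195000)
after step 3 (δ=0.36, a=0.8): (14.892752, 7.536390, 3.316903, 14.235000)
after step 4 (δ=0.08, a=-1.0): (14.191911, 7.412251, 3.352566, 14.185000)
after step 5 (δ=0.11, a=-3.0): (13.498387, 7.263726, 3.401525, 14.035000)
after step 6 (δ=-0.2, a=2.6): (12.820210, 7.083365, 3.312618, 14.165000)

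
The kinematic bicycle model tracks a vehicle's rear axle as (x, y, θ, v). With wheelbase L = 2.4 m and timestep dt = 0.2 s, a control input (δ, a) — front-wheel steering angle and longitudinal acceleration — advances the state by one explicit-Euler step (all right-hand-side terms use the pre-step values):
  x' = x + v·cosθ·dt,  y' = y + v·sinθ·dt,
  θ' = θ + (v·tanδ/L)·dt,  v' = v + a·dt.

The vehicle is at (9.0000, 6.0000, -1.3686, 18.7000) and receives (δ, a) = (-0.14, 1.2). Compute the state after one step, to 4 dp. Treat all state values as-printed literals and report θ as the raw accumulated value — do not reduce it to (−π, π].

(9.7511, 2.3362, -1.5882, 18.9400)

x' = 9.0000 + 18.7000·cos(-1.3686)·0.2 = 9.7511
y' = 6.0000 + 18.7000·sin(-1.3686)·0.2 = 2.3362
θ' = -1.3686 + (18.7000/2.4)·tan(-0.14)·0.2 = -1.5882
v' = 18.7000 + 1.2000·0.2 = 18.9400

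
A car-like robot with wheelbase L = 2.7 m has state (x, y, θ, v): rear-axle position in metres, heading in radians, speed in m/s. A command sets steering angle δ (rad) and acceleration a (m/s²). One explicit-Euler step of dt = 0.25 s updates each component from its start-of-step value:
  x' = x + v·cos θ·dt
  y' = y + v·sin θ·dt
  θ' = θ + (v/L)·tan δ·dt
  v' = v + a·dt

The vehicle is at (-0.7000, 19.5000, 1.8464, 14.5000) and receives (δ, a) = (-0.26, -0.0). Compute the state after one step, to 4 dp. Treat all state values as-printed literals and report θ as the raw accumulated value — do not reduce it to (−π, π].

(-1.6865, 22.9882, 1.4892, 14.5000)

x' = -0.7000 + 14.5000·cos(1.8464)·0.25 = -1.6865
y' = 19.5000 + 14.5000·sin(1.8464)·0.25 = 22.9882
θ' = 1.8464 + (14.5000/2.7)·tan(-0.26)·0.25 = 1.4892
v' = 14.5000 + 0.0000·0.25 = 14.5000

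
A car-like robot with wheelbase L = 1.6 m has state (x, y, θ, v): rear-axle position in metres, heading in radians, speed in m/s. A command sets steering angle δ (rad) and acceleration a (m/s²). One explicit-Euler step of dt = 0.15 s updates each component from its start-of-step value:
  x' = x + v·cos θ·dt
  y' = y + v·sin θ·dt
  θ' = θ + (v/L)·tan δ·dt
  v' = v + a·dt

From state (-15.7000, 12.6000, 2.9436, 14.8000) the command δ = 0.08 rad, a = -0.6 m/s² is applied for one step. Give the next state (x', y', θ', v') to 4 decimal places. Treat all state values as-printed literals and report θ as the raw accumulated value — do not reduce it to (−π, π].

(-17.8766, 13.0367, 3.0548, 14.7100)

x' = -15.7000 + 14.8000·cos(2.9436)·0.15 = -17.8766
y' = 12.6000 + 14.8000·sin(2.9436)·0.15 = 13.0367
θ' = 2.9436 + (14.8000/1.6)·tan(0.08)·0.15 = 3.0548
v' = 14.8000 − 0.6000·0.15 = 14.7100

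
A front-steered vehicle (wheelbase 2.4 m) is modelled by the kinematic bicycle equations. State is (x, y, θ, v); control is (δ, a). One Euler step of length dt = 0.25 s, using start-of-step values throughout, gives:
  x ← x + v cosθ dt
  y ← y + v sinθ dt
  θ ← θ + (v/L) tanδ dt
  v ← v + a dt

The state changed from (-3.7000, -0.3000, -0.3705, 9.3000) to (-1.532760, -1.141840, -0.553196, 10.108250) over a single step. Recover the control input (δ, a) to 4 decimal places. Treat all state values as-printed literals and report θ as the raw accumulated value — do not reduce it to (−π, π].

a = (v'−v)/dt = (0.808250)/0.25 = 3.2330
Δθ = θ'−θ = -0.182696;  (v·dt/L) = 9.3000·0.25/2.4 = 0.968750
tan δ = Δθ·L/(v·dt) = -0.188589  →  δ = -0.1864

δ = -0.1864, a = 3.2330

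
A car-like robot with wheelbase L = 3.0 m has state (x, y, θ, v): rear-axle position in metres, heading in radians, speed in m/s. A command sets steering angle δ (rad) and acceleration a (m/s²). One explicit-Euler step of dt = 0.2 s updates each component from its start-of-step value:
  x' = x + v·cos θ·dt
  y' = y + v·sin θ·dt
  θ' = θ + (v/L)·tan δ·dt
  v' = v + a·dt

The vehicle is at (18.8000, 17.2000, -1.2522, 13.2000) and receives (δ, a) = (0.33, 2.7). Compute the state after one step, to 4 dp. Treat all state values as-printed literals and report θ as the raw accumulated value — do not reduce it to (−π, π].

(19.6269, 14.6929, -0.9508, 13.7400)

x' = 18.8000 + 13.2000·cos(-1.2522)·0.2 = 19.6269
y' = 17.2000 + 13.2000·sin(-1.2522)·0.2 = 14.6929
θ' = -1.2522 + (13.2000/3.0)·tan(0.33)·0.2 = -0.9508
v' = 13.2000 + 2.7000·0.2 = 13.7400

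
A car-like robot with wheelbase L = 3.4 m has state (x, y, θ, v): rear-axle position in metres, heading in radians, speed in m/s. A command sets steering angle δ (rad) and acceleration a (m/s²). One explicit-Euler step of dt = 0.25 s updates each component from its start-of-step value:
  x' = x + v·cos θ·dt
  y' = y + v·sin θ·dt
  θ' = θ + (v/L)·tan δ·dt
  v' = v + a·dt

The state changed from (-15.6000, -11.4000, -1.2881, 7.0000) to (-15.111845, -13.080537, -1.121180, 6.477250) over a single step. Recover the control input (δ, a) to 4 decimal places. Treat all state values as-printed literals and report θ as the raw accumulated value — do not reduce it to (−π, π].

a = (v'−v)/dt = (-0.522750)/0.25 = -2.0910
Δθ = θ'−θ = 0.166920;  (v·dt/L) = 7.0000·0.25/3.4 = 0.514706
tan δ = Δθ·L/(v·dt) = 0.324302  →  δ = 0.3136

δ = 0.3136, a = -2.0910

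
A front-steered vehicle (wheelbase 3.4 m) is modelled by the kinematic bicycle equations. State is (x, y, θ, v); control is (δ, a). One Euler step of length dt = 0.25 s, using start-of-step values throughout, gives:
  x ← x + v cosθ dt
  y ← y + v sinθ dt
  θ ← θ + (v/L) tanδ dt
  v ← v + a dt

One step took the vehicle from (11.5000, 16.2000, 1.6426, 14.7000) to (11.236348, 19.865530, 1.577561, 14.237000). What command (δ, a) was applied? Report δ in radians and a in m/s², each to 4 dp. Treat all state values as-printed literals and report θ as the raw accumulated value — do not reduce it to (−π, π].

δ = -0.0601, a = -1.8520

a = (v'−v)/dt = (-0.463000)/0.25 = -1.8520
Δθ = θ'−θ = -0.065039;  (v·dt/L) = 14.7000·0.25/3.4 = 1.080882
tan δ = Δθ·L/(v·dt) = -0.060172  →  δ = -0.0601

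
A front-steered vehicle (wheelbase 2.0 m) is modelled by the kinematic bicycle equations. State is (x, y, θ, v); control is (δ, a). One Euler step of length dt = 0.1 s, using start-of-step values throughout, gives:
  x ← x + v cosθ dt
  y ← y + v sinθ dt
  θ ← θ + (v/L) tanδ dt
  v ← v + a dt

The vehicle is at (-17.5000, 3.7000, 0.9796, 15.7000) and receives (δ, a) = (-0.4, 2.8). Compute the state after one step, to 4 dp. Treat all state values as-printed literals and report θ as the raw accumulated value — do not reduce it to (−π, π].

(-16.6250, 5.0035, 0.6477, 15.9800)

x' = -17.5000 + 15.7000·cos(0.9796)·0.1 = -16.6250
y' = 3.7000 + 15.7000·sin(0.9796)·0.1 = 5.0035
θ' = 0.9796 + (15.7000/2.0)·tan(-0.4)·0.1 = 0.6477
v' = 15.7000 + 2.8000·0.1 = 15.9800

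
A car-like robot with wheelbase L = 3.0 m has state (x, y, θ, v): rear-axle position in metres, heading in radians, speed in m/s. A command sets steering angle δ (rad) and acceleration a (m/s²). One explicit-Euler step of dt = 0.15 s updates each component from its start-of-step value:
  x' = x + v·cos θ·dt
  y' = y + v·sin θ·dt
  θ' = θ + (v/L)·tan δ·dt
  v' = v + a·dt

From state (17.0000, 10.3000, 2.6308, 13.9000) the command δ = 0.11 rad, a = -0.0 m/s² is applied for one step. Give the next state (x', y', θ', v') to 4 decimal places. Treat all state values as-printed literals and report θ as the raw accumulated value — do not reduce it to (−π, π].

(15.1811, 11.3193, 2.7076, 13.9000)

x' = 17.0000 + 13.9000·cos(2.6308)·0.15 = 15.1811
y' = 10.3000 + 13.9000·sin(2.6308)·0.15 = 11.3193
θ' = 2.6308 + (13.9000/3.0)·tan(0.11)·0.15 = 2.7076
v' = 13.9000 + 0.0000·0.15 = 13.9000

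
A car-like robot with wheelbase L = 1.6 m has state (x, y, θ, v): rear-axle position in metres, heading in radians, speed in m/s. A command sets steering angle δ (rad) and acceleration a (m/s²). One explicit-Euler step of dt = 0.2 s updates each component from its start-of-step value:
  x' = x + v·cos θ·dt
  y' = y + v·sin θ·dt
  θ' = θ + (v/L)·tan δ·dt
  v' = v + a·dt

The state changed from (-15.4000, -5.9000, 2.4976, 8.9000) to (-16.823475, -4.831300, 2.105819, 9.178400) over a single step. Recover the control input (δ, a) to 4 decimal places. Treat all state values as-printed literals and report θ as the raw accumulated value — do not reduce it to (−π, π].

a = (v'−v)/dt = (0.278400)/0.2 = 1.3920
Δθ = θ'−θ = -0.391781;  (v·dt/L) = 8.9000·0.2/1.6 = 1.112500
tan δ = Δθ·L/(v·dt) = -0.352163  →  δ = -0.3386

δ = -0.3386, a = 1.3920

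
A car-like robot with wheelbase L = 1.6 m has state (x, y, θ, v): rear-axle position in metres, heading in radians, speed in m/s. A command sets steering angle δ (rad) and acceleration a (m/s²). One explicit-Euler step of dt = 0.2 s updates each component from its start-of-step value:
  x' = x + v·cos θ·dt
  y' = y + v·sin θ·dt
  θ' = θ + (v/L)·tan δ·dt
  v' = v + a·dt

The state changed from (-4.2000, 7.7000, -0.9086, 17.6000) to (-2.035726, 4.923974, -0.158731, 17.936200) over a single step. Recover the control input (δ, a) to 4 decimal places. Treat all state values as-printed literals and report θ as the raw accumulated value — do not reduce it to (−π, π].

δ = 0.3285, a = 1.6810

a = (v'−v)/dt = (0.336200)/0.2 = 1.6810
Δθ = θ'−θ = 0.749869;  (v·dt/L) = 17.6000·0.2/1.6 = 2.200000
tan δ = Δθ·L/(v·dt) = 0.340850  →  δ = 0.3285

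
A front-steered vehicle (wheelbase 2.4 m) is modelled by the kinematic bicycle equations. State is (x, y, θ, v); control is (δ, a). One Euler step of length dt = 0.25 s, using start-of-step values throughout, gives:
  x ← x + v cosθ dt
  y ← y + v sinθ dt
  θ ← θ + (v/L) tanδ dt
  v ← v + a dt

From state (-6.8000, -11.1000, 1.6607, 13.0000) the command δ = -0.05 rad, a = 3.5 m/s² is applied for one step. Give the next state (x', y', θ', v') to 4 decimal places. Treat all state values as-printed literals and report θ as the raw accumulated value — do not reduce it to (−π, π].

(-7.0918, -7.8631, 1.5929, 13.8750)

x' = -6.8000 + 13.0000·cos(1.6607)·0.25 = -7.0918
y' = -11.1000 + 13.0000·sin(1.6607)·0.25 = -7.8631
θ' = 1.6607 + (13.0000/2.4)·tan(-0.05)·0.25 = 1.5929
v' = 13.0000 + 3.5000·0.25 = 13.8750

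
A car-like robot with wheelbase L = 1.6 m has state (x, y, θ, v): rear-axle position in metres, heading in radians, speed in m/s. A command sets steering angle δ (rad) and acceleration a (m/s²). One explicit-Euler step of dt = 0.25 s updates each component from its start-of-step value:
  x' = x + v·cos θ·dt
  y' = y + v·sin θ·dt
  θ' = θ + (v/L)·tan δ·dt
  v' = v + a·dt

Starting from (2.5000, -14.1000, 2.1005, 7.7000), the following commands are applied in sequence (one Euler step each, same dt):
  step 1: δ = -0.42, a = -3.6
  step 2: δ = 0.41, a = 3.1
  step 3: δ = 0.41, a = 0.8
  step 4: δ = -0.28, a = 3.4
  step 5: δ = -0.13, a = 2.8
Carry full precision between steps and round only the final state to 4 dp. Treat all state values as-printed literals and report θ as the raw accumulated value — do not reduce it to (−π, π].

(-2.1442, -6.1804, 2.0139, 9.3250)

after step 1 (δ=-0.42, a=-3.6): (1.527341, -12.438808, 1.563217, 6.800000)
after step 2 (δ=0.41, a=3.1): (1.540225, -10.738857, 2.025013, 7.575000)
after step 3 (δ=0.41, a=0.8): (0.709325, -9.037124, 2.539440, 7.775000)
after step 4 (δ=-0.28, a=3.4): (-0.892554, -7.936149, 2.190106, 8.625000)
after step 5 (δ=-0.13, a=2.8): (-2.144200, -6.180359, 2.013917, 9.325000)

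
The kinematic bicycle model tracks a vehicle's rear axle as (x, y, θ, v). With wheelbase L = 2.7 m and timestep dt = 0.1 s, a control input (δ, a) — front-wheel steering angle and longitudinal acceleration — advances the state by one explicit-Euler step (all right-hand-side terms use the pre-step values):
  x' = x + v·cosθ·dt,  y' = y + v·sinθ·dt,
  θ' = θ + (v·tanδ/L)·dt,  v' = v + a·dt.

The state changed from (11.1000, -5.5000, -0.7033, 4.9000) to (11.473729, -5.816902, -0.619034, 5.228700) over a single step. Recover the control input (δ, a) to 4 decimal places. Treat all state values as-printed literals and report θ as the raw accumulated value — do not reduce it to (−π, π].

a = (v'−v)/dt = (0.328700)/0.1 = 3.2870
Δθ = θ'−θ = 0.084266;  (v·dt/L) = 4.9000·0.1/2.7 = 0.181481
tan δ = Δθ·L/(v·dt) = 0.464323  →  δ = 0.4347

δ = 0.4347, a = 3.2870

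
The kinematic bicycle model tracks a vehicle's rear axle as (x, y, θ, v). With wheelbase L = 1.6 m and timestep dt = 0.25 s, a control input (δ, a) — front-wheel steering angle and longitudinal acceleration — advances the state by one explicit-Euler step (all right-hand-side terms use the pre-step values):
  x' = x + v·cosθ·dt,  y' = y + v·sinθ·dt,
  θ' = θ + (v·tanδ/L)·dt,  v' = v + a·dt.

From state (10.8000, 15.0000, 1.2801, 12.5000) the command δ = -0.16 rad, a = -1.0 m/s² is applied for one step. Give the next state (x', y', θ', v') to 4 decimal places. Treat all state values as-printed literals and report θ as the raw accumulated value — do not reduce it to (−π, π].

x' = 10.8000 + 12.5000·cos(1.2801)·0.25 = 11.6957
y' = 15.0000 + 12.5000·sin(1.2801)·0.25 = 17.9939
θ' = 1.2801 + (12.5000/1.6)·tan(-0.16)·0.25 = 0.9649
v' = 12.5000 − 1.0000·0.25 = 12.2500

(11.6957, 17.9939, 0.9649, 12.2500)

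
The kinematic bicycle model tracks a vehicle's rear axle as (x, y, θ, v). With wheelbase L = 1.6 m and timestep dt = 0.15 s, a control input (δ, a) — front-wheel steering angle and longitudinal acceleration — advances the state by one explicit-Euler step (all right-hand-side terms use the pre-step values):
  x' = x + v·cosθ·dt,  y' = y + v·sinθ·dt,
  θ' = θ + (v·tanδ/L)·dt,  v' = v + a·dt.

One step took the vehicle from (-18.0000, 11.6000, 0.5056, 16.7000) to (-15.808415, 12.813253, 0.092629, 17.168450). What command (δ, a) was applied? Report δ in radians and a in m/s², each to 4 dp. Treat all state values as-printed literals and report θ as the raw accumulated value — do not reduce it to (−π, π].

a = (v'−v)/dt = (0.468450)/0.15 = 3.1230
Δθ = θ'−θ = -0.412971;  (v·dt/L) = 16.7000·0.15/1.6 = 1.565625
tan δ = Δθ·L/(v·dt) = -0.263774  →  δ = -0.2579

δ = -0.2579, a = 3.1230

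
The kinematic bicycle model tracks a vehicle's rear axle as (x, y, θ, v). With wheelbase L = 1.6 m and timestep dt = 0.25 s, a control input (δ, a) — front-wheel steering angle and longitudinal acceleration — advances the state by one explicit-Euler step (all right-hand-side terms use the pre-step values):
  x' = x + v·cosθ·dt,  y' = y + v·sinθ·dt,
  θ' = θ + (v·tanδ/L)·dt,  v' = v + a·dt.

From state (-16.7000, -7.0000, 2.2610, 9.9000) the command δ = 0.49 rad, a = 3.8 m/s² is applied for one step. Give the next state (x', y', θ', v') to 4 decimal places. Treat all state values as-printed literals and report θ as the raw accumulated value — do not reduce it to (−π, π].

(-18.2758, -5.0915, 3.0861, 10.8500)

x' = -16.7000 + 9.9000·cos(2.2610)·0.25 = -18.2758
y' = -7.0000 + 9.9000·sin(2.2610)·0.25 = -5.0915
θ' = 2.2610 + (9.9000/1.6)·tan(0.49)·0.25 = 3.0861
v' = 9.9000 + 3.8000·0.25 = 10.8500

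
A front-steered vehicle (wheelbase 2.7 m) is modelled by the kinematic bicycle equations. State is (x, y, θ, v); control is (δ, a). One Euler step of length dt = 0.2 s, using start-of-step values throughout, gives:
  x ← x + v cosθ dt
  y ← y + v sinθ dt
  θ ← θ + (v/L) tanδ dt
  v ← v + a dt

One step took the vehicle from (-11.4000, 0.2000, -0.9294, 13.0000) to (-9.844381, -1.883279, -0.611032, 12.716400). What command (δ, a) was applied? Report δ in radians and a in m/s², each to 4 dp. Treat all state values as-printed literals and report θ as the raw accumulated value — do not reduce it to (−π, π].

a = (v'−v)/dt = (-0.283600)/0.2 = -1.4180
Δθ = θ'−θ = 0.318368;  (v·dt/L) = 13.0000·0.2/2.7 = 0.962963
tan δ = Δθ·L/(v·dt) = 0.330613  →  δ = 0.3193

δ = 0.3193, a = -1.4180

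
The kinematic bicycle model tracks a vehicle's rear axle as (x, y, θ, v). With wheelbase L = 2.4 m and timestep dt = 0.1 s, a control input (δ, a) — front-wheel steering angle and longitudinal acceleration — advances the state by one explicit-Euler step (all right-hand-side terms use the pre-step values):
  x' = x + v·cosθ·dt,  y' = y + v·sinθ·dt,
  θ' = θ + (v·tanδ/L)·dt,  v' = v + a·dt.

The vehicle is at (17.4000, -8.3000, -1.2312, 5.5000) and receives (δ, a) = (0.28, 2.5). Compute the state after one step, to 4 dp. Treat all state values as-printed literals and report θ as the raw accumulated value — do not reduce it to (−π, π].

(17.5832, -8.8186, -1.1653, 5.7500)

x' = 17.4000 + 5.5000·cos(-1.2312)·0.1 = 17.5832
y' = -8.3000 + 5.5000·sin(-1.2312)·0.1 = -8.8186
θ' = -1.2312 + (5.5000/2.4)·tan(0.28)·0.1 = -1.1653
v' = 5.5000 + 2.5000·0.1 = 5.7500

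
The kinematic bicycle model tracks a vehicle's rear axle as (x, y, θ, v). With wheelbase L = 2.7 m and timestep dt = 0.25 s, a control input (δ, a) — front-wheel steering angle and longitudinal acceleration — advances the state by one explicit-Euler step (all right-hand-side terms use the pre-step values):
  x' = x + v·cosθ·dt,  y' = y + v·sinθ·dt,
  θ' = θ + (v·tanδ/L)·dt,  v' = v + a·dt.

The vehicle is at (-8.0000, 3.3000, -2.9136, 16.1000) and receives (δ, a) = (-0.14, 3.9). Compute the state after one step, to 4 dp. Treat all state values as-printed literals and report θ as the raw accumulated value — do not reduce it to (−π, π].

x' = -8.0000 + 16.1000·cos(-2.9136)·0.25 = -11.9208
y' = 3.3000 + 16.1000·sin(-2.9136)·0.25 = 2.3903
θ' = -2.9136 + (16.1000/2.7)·tan(-0.14)·0.25 = -3.1237
v' = 16.1000 + 3.9000·0.25 = 17.0750

(-11.9208, 2.3903, -3.1237, 17.0750)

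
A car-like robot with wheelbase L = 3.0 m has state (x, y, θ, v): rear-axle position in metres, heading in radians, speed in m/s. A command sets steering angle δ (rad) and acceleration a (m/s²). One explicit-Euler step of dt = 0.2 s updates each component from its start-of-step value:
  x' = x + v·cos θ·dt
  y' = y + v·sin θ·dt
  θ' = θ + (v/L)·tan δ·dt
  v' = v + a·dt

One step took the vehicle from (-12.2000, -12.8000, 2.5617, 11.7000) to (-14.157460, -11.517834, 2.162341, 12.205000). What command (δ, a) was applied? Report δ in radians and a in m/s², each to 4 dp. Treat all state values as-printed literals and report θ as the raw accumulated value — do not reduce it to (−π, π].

a = (v'−v)/dt = (0.505000)/0.2 = 2.5250
Δθ = θ'−θ = -0.399359;  (v·dt/L) = 11.7000·0.2/3.0 = 0.780000
tan δ = Δθ·L/(v·dt) = -0.511999  →  δ = -0.4732

δ = -0.4732, a = 2.5250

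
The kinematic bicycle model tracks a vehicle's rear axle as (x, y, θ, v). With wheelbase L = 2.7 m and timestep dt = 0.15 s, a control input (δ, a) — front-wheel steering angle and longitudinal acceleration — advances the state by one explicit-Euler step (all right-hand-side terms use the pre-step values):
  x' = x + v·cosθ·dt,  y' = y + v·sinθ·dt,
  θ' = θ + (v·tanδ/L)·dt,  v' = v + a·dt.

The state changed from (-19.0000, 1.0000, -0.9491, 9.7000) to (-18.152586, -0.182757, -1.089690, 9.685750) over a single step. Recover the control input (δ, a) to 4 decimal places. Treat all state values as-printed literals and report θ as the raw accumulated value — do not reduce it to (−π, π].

δ = -0.2552, a = -0.0950

a = (v'−v)/dt = (-0.014250)/0.15 = -0.0950
Δθ = θ'−θ = -0.140590;  (v·dt/L) = 9.7000·0.15/2.7 = 0.538889
tan δ = Δθ·L/(v·dt) = -0.260889  →  δ = -0.2552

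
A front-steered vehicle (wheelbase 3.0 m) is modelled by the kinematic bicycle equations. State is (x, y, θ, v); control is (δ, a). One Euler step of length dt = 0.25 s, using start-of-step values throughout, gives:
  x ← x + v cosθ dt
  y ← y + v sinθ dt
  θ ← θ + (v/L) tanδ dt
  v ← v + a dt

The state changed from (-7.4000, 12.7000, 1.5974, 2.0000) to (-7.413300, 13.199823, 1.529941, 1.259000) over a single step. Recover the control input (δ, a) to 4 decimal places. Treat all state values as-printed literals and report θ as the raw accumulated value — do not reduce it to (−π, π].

δ = -0.3846, a = -2.9640

a = (v'−v)/dt = (-0.741000)/0.25 = -2.9640
Δθ = θ'−θ = -0.067459;  (v·dt/L) = 2.0000·0.25/3.0 = 0.166667
tan δ = Δθ·L/(v·dt) = -0.404754  →  δ = -0.3846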